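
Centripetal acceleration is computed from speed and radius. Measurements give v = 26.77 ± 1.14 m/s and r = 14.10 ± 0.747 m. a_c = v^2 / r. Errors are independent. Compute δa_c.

a_c is a product of powers, so relative uncertainties combine in quadrature:
  (2·δv/v)² = (2×0.0426)² = 0.00725;  (-1·δr/r)² = (-1×0.0530)² = 0.00281
δa_c/a_c = √(0.0101) = 0.100
a_c = 50.83 m/s^2, so δa_c = 0.100 × 50.83 = 5.10 m/s^2.

5.10 m/s^2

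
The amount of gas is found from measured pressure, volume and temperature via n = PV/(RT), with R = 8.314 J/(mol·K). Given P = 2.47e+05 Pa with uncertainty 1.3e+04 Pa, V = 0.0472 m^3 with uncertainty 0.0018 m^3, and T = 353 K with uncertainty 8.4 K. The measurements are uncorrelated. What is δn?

0.275 mol

Products/powers → add relative errors in quadrature, weighted by exponent:
  (1·δP/P)² = (1×0.0526)² = 0.00277;  (1·δV/V)² = (1×0.0381)² = 0.00145;  (-1·δT/T)² = (-1×0.0238)² = 0.000566
δn/n = √(0.00479) = 0.0692
n = 3.97 mol, so δn = 0.0692 × 3.97 = 0.275 mol.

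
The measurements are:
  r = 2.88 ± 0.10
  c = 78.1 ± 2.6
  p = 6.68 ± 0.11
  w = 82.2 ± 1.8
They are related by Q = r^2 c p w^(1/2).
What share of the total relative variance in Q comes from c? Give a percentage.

17.5%

(δQ/Q)² = (2·δr/r)² + (1·δc/c)² + (1·δp/p)² + (½·δw/w)²
  r term: (2×0.0347)² = 0.00482
  c term: (1×0.0333)² = 0.00111
  p term: (1×0.0165)² = 0.000271
  w term: (0.5×0.0219)² = 0.000120
Total = 0.00632. Share from c = 0.00111/0.00632 = 0.175.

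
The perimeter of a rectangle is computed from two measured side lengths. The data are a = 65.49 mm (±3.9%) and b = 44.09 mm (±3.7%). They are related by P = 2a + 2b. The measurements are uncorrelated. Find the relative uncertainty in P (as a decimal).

Sums and differences: (δP)² = Σ (cᵢ δxᵢ)².
  (2·δa)² = 26.1;  (2·δb)² = 10.6
δP = √(36.7) = 6.06 mm
P = 219.2 mm, so δP/P = 6.06/219.2 = 0.0277.

0.0277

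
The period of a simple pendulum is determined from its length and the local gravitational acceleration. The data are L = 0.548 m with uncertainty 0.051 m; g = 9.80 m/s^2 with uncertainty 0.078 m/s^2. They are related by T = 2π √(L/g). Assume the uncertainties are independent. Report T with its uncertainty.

1.49 ± 0.0694 s

For a monomial T ∝ L^(1/2), g^(-1/2), fractional errors add in quadrature:
  (½·δL/L)² = (0.5×0.0931)² = 0.00217;  (−½·δg/g)² = (-0.5×0.00796)² = 1.58e-05
δT/T = √(0.00218) = 0.0467
T = 1.49 s, so δT = 0.0467 × 1.49 = 0.0694 s.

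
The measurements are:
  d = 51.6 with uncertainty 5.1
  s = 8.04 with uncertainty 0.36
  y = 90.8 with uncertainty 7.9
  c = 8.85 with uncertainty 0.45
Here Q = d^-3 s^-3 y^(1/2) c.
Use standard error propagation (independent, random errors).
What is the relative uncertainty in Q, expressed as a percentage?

33.2%

For a monomial Q ∝ d^-3, s^-3, y^(1/2), c, fractional errors add in quadrature:
  (-3·δd/d)² = (-3×0.0988)² = 0.0879;  (-3·δs/s)² = (-3×0.0448)² = 0.0180;  (½·δy/y)² = (0.5×0.0870)² = 0.00189;  (1·δc/c)² = (1×0.0508)² = 0.00259
δQ/Q = √(0.110) = 0.332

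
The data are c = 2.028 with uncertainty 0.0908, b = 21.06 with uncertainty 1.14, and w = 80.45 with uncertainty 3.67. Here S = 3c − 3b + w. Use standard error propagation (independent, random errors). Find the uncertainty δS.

5.02

Sums and differences: (δS)² = Σ (cᵢ δxᵢ)².
  (3·δc)² = 0.0742;  (3·δb)² = 11.7;  (δw)² = 13.5
δS = √(25.2) = 5.02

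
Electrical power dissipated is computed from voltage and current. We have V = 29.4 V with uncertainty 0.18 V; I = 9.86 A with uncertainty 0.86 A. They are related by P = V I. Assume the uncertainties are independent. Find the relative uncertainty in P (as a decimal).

P is a product of powers, so relative uncertainties combine in quadrature:
  (1·δV/V)² = (1×0.00612)² = 3.75e-05;  (1·δI/I)² = (1×0.0872)² = 0.00761
δP/P = √(0.00765) = 0.0874

0.0874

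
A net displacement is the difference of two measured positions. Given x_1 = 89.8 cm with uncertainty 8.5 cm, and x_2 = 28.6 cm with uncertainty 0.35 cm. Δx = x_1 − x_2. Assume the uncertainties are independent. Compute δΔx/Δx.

0.139

Each term contributes (cᵢ δxᵢ)² to (δΔx)²:
  (δx_1)² = 72.2;  (δx_2)² = 0.122
δΔx = √(72.4) = 8.51 cm
Δx = 61.2 cm, so δΔx/Δx = 8.51/61.2 = 0.139.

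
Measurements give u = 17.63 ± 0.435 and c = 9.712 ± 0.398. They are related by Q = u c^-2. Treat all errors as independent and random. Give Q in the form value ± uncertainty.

Q is a product of powers, so relative uncertainties combine in quadrature:
  (1·δu/u)² = (1×0.0247)² = 0.000609;  (-2·δc/c)² = (-2×0.0410)² = 0.00672
δQ/Q = √(0.00733) = 0.0856
Q = 0.1869, so δQ = 0.0856 × 0.1869 = 0.0160.

0.1869 ± 0.0160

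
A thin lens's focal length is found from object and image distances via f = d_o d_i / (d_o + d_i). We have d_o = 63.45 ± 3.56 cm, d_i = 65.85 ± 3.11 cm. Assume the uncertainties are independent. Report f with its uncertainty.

∂f/∂d_o = (d_i/(d_o+d_i))² = 0.259;  ∂f/∂d_i = (d_o/(d_o+d_i))² = 0.241
δf = √((∂f/∂d_o · δd_o)² + (∂f/∂d_i · δd_i)²) = √(0.853 + 0.561) = 1.19 cm
f = 32.31 cm.

32.31 ± 1.19 cm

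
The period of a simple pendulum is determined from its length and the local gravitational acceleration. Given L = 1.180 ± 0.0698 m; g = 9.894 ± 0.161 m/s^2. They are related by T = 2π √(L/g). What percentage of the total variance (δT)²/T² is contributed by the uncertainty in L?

93.0%

(δT/T)² = (½·δL/L)² + (−½·δg/g)²
  L term: (0.5×0.0592)² = 0.000875
  g term: (-0.5×0.0163)² = 6.62e-05
Total = 0.000941. Share from L = 0.000875/0.000941 = 0.930.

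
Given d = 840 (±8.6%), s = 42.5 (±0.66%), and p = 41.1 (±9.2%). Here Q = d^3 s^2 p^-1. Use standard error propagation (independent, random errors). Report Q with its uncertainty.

(2.60 ± 0.714) × 10^10

Each factor contributes (exponent × relative error)² to (δQ/Q)²:
  (3·δd/d)² = (3×0.0860)² = 0.0666;  (2·δs/s)² = (2×0.00660)² = 0.000174;  (-1·δp/p)² = (-1×0.0920)² = 0.00846
δQ/Q = √(0.0752) = 0.274
Q = 2.6e+10, so δQ = 0.274 × 2.6e+10 = 7.14e+09.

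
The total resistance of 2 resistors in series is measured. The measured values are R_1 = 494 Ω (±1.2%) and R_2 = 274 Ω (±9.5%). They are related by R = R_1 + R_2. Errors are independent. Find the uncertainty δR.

Each term contributes (cᵢ δxᵢ)² to (δR)²:
  (δR_1)² = 35.1;  (δR_2)² = 678
δR = √(713) = 26.7 Ω

26.7 Ω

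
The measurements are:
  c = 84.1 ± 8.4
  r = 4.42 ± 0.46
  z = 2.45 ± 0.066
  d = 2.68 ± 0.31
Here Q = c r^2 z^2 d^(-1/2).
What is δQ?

1470

For a monomial Q ∝ c, r^2, z^2, d^(-1/2), fractional errors add in quadrature:
  (1·δc/c)² = (1×0.0999)² = 0.00998;  (2·δr/r)² = (2×0.104)² = 0.0433;  (2·δz/z)² = (2×0.0269)² = 0.00290;  (−½·δd/d)² = (-0.5×0.116)² = 0.00334
δQ/Q = √(0.0595) = 0.244
Q = 6020, so δQ = 0.244 × 6020 = 1470.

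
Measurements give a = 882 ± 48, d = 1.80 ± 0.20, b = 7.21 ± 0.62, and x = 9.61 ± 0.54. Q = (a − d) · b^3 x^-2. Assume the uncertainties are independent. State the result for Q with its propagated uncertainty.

3570 ± 1020

Let u = a − d = 880. δu = √(δa² + δd²) = √(2300 + 0.0400) = 48.0, so δu/u = 0.0545.
Q is then a monomial in u, b, x:
δQ/Q = √((δu/u)² + (3·δb/b)² + (-2·δx/x)²) = √(0.00297 + 0.0666 + 0.0126) = 0.287
Q = 3570, so δQ = 0.287 × 3570 = 1020.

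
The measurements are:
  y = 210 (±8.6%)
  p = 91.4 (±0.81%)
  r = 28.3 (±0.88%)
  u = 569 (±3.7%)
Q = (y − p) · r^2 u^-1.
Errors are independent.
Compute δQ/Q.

Let w = y − p = 119. δw = √(δy² + δp²) = √(326 + 0.548) = 18.1, so δw/w = 0.152.
Q is then a monomial in w, r, u:
δQ/Q = √((δw/w)² + (2·δr/r)² + (-1·δu/u)²) = √(0.0232 + 0.000310 + 0.00137) = 0.158

0.158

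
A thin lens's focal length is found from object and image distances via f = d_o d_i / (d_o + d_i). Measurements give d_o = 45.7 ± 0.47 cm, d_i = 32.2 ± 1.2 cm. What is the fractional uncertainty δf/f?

0.0223

∂f/∂d_o = (d_i/(d_o+d_i))² = 0.171;  ∂f/∂d_i = (d_o/(d_o+d_i))² = 0.344
δf = √((∂f/∂d_o · δd_o)² + (∂f/∂d_i · δd_i)²) = √(0.00645 + 0.171) = 0.421 cm
f = 18.9 cm, so δf/f = 0.421/18.9 = 0.0223.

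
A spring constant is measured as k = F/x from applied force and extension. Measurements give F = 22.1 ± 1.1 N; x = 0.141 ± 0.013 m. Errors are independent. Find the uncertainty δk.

For a monomial k ∝ F, x^-1, fractional errors add in quadrature:
  (1·δF/F)² = (1×0.0498)² = 0.00248;  (-1·δx/x)² = (-1×0.0922)² = 0.00850
δk/k = √(0.0110) = 0.105
k = 157 N/m, so δk = 0.105 × 157 = 16.4 N/m.

16.4 N/m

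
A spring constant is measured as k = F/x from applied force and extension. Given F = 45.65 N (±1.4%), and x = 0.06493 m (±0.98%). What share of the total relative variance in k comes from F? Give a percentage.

(δk/k)² = (1·δF/F)² + (-1·δx/x)²
  F term: (1×0.0140)² = 0.000196
  x term: (-1×0.00980)² = 9.6e-05
Total = 0.000292. Share from F = 0.000196/0.000292 = 0.671.

67.1%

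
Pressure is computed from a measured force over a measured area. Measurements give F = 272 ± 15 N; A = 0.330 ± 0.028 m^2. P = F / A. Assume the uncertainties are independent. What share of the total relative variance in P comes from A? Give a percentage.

(δP/P)² = (1·δF/F)² + (-1·δA/A)²
  F term: (1×0.0551)² = 0.00304
  A term: (-1×0.0848)² = 0.00720
Total = 0.0102. Share from A = 0.00720/0.0102 = 0.703.

70.3%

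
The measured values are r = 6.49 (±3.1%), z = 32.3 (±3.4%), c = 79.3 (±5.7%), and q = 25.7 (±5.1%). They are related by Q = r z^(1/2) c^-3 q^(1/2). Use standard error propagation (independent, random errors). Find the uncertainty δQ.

6.62e-05

Each factor contributes (exponent × relative error)² to (δQ/Q)²:
  (1·δr/r)² = (1×0.0310)² = 0.000961;  (½·δz/z)² = (0.5×0.0340)² = 0.000289;  (-3·δc/c)² = (-3×0.0570)² = 0.0292;  (½·δq/q)² = (0.5×0.0510)² = 0.000650
δQ/Q = √(0.0311) = 0.176
Q = 0.000375, so δQ = 0.176 × 0.000375 = 6.62e-05.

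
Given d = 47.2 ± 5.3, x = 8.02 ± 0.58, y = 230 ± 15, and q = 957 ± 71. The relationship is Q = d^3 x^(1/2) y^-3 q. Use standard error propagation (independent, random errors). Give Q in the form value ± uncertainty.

23.4 ± 9.33

Since Q is a product/quotient, work with relative uncertainties:
  (3·δd/d)² = (3×0.112)² = 0.113;  (½·δx/x)² = (0.5×0.0723)² = 0.00131;  (-3·δy/y)² = (-3×0.0652)² = 0.0383;  (1·δq/q)² = (1×0.0742)² = 0.00550
δQ/Q = √(0.159) = 0.398
Q = 23.4, so δQ = 0.398 × 23.4 = 9.33.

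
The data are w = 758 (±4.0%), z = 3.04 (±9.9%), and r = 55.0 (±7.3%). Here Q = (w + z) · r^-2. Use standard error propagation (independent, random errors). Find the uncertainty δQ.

0.0381

Let u = w + z = 761. δu = √(δw² + δz²) = √(919 + 0.0906) = 30.3, so δu/u = 0.0398.
Q is then a monomial in u, r:
δQ/Q = √((δu/u)² + (-2·δr/r)²) = √(0.00159 + 0.0213) = 0.151
Q = 0.252, so δQ = 0.151 × 0.252 = 0.0381.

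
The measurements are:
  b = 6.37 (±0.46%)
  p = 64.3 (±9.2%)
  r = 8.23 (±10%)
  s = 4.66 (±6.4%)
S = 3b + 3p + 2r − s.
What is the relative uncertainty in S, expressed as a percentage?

S is a linear combination, so absolute uncertainties add in quadrature:
  (3·δb)² = 0.00773;  (3·δp)² = 315;  (2·δr)² = 2.71;  (δs)² = 0.0889
δS = √(318) = 17.8
S = 224, so δS/S = 17.8/224 = 0.0796.

7.96%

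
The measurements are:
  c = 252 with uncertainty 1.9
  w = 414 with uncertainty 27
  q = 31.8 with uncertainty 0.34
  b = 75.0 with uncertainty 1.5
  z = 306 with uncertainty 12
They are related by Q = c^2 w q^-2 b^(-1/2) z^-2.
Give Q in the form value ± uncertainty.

0.0321 ± 0.00339

Each factor contributes (exponent × relative error)² to (δQ/Q)²:
  (2·δc/c)² = (2×0.00754)² = 0.000227;  (1·δw/w)² = (1×0.0652)² = 0.00425;  (-2·δq/q)² = (-2×0.0107)² = 0.000457;  (−½·δb/b)² = (-0.5×0.0200)² = 0.000100;  (-2·δz/z)² = (-2×0.0392)² = 0.00615
δQ/Q = √(0.0112) = 0.106
Q = 0.0321, so δQ = 0.106 × 0.0321 = 0.00339.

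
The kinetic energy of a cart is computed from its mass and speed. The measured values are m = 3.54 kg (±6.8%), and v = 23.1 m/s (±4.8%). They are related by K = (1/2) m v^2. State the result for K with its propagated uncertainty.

K is a product of powers, so relative uncertainties combine in quadrature:
  (1·δm/m)² = (1×0.0680)² = 0.00462;  (2·δv/v)² = (2×0.0480)² = 0.00922
δK/K = √(0.0138) = 0.118
K = 944 J, so δK = 0.118 × 944 = 111 J.

944 ± 111 J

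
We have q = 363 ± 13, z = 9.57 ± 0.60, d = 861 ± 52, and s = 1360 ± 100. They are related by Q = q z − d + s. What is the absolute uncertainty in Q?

Let p = q·z = 3470. δp/p = √((1·δq/q)² + (1·δz/z)²) = √(0.00128 + 0.00393) = 0.0722, so δp = 251.
Q = p − d + s: δQ = √(δp² + δd² + δs²) = √(62900 + 2700 + 10000) = 275

275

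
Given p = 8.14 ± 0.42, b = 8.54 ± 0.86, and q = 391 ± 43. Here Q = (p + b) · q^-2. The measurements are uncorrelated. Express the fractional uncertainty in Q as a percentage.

22.7%

Let u = p + b = 16.7. δu = √(δp² + δb²) = √(0.176 + 0.740) = 0.957, so δu/u = 0.0574.
Q is then a monomial in u, q:
δQ/Q = √((δu/u)² + (-2·δq/q)²) = √(0.00329 + 0.0484) = 0.227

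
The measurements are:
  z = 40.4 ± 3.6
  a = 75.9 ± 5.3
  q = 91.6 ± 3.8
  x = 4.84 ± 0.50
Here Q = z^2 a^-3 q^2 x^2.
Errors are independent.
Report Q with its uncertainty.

Relative error in a monomial: (δQ/Q)² = Σ (nᵢ · δxᵢ/xᵢ)².
  (2·δz/z)² = (2×0.0891)² = 0.0318;  (-3·δa/a)² = (-3×0.0698)² = 0.0439;  (2·δq/q)² = (2×0.0415)² = 0.00688;  (2·δx/x)² = (2×0.103)² = 0.0427
δQ/Q = √(0.125) = 0.354
Q = 734, so δQ = 0.354 × 734 = 260.

734 ± 260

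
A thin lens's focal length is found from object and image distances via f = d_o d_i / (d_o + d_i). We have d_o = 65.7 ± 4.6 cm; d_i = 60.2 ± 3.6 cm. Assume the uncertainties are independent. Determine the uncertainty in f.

∂f/∂d_o = (d_i/(d_o+d_i))² = 0.229;  ∂f/∂d_i = (d_o/(d_o+d_i))² = 0.272
δf = √((∂f/∂d_o · δd_o)² + (∂f/∂d_i · δd_i)²) = √(1.11 + 0.961) = 1.44 cm

1.44 cm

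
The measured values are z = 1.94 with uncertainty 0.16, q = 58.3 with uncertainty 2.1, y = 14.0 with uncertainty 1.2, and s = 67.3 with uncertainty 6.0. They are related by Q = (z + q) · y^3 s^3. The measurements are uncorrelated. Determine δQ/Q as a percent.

Let u = z + q = 60.2. δu = √(δz² + δq²) = √(0.0256 + 4.41) = 2.11, so δu/u = 0.0350.
Q is then a monomial in u, y, s:
δQ/Q = √((δu/u)² + (3·δy/y)² + (3·δs/s)²) = √(0.00122 + 0.0661 + 0.0715) = 0.373

37.3%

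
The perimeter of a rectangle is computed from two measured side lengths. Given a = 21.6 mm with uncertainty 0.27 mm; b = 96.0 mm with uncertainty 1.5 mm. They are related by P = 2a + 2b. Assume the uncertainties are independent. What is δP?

3.05 mm

Each term contributes (cᵢ δxᵢ)² to (δP)²:
  (2·δa)² = 0.292;  (2·δb)² = 9.00
δP = √(9.29) = 3.05 mm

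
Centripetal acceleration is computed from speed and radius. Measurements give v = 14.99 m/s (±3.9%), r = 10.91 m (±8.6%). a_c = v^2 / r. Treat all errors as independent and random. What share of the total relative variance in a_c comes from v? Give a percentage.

45.1%

(δa_c/a_c)² = (2·δv/v)² + (-1·δr/r)²
  v term: (2×0.0390)² = 0.00608
  r term: (-1×0.0860)² = 0.00740
Total = 0.0135. Share from v = 0.00608/0.0135 = 0.451.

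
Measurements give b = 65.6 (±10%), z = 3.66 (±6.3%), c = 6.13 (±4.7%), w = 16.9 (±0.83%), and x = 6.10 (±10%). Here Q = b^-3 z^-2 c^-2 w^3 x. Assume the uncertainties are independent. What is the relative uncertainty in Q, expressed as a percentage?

Products/powers → add relative errors in quadrature, weighted by exponent:
  (-3·δb/b)² = (-3×0.100)² = 0.0900;  (-2·δz/z)² = (-2×0.0630)² = 0.0159;  (-2·δc/c)² = (-2×0.0470)² = 0.00884;  (3·δw/w)² = (3×0.00830)² = 0.000620;  (1·δx/x)² = (1×0.100)² = 0.0100
δQ/Q = √(0.125) = 0.354

35.4%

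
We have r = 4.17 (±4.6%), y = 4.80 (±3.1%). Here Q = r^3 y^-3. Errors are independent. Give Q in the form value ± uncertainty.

0.656 ± 0.109

Relative error in a monomial: (δQ/Q)² = Σ (nᵢ · δxᵢ/xᵢ)².
  (3·δr/r)² = (3×0.0460)² = 0.0190;  (-3·δy/y)² = (-3×0.0310)² = 0.00865
δQ/Q = √(0.0277) = 0.166
Q = 0.656, so δQ = 0.166 × 0.656 = 0.109.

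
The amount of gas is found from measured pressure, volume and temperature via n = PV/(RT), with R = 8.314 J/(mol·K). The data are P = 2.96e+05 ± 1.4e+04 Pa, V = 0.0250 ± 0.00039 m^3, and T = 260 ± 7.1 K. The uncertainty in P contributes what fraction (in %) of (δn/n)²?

(δn/n)² = (1·δP/P)² + (1·δV/V)² + (-1·δT/T)²
  P term: (1×0.0473)² = 0.00224
  V term: (1×0.0156)² = 0.000243
  T term: (-1×0.0273)² = 0.000746
Total = 0.00323. Share from P = 0.00224/0.00323 = 0.693.

69.3%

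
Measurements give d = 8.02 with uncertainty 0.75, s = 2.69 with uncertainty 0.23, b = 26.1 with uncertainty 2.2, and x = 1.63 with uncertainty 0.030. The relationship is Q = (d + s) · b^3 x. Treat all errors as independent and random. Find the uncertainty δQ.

81900

Let u = d + s = 10.7. δu = √(δd² + δs²) = √(0.562 + 0.0529) = 0.784, so δu/u = 0.0732.
Q is then a monomial in u, b, x:
δQ/Q = √((δu/u)² + (3·δb/b)² + (1·δx/x)²) = √(0.00537 + 0.0639 + 0.000339) = 0.264
Q = 3.1e+05, so δQ = 0.264 × 3.1e+05 = 81900.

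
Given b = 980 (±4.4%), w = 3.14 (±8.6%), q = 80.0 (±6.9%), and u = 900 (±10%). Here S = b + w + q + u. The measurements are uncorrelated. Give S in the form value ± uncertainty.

S is a linear combination, so absolute uncertainties add in quadrature:
  (δb)² = 1860;  (δw)² = 0.0729;  (δq)² = 30.5;  (δu)² = 8100
δS = √(9990) = 99.9
S = 1960.

1960 ± 99.9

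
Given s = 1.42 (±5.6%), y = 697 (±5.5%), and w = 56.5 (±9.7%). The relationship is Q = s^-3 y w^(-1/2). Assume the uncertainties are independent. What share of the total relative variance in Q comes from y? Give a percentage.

9.00%

(δQ/Q)² = (-3·δs/s)² + (1·δy/y)² + (−½·δw/w)²
  s term: (-3×0.0560)² = 0.0282
  y term: (1×0.0550)² = 0.00302
  w term: (-0.5×0.0970)² = 0.00235
Total = 0.0336. Share from y = 0.00302/0.0336 = 0.0900.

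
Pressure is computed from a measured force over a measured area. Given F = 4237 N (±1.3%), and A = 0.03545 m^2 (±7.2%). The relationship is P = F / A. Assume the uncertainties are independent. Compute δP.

8740 Pa

Relative error in a monomial: (δP/P)² = Σ (nᵢ · δxᵢ/xᵢ)².
  (1·δF/F)² = (1×0.0130)² = 0.000169;  (-1·δA/A)² = (-1×0.0720)² = 0.00518
δP/P = √(0.00535) = 0.0732
P = 119500 Pa, so δP = 0.0732 × 119500 = 8740 Pa.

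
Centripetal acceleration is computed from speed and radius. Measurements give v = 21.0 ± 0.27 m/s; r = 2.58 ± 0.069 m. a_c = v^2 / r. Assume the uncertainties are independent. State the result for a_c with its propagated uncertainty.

171 ± 6.34 m/s^2

Since a_c is a product/quotient, work with relative uncertainties:
  (2·δv/v)² = (2×0.0129)² = 0.000661;  (-1·δr/r)² = (-1×0.0267)² = 0.000715
δa_c/a_c = √(0.00138) = 0.0371
a_c = 171 m/s^2, so δa_c = 0.0371 × 171 = 6.34 m/s^2.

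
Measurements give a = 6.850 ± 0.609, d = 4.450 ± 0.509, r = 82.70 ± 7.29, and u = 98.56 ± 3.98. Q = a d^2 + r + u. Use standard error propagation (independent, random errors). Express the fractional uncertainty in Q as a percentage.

10.8%

Let p = a·d^2 = 135.6. δp/p = √((1·δa/a)² + (2·δd/d)²) = √(0.00790 + 0.0523) = 0.245, so δp = 33.3.
Q = p + r + u: δQ = √(δp² + δr² + δu²) = √(1110 + 53.1 + 15.8) = 34.3
Q = 316.9, so δQ/Q = 34.3/316.9 = 0.108.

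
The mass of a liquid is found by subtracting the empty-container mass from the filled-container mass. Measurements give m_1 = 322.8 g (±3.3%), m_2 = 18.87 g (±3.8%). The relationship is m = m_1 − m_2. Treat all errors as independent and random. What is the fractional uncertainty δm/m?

Absolute uncertainties add in quadrature for a linear combination:
  (δm_1)² = 113;  (δm_2)² = 0.514
δm = √(114) = 10.7 g
m = 303.9 g, so δm/m = 10.7/303.9 = 0.0351.

0.0351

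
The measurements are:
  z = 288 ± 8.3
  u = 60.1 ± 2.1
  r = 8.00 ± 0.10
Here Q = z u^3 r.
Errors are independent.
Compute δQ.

5.47e+07

Products/powers → add relative errors in quadrature, weighted by exponent:
  (1·δz/z)² = (1×0.0288)² = 0.000831;  (3·δu/u)² = (3×0.0349)² = 0.0110;  (1·δr/r)² = (1×0.0125)² = 0.000156
δQ/Q = √(0.0120) = 0.109
Q = 5e+08, so δQ = 0.109 × 5e+08 = 5.47e+07.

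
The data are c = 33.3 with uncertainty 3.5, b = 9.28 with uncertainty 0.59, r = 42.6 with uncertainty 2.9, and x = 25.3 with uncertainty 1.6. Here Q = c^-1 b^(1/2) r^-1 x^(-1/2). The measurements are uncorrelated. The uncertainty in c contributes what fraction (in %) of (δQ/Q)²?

(δQ/Q)² = (-1·δc/c)² + (½·δb/b)² + (-1·δr/r)² + (−½·δx/x)²
  c term: (-1×0.105)² = 0.0110
  b term: (0.5×0.0636)² = 0.00101
  r term: (-1×0.0681)² = 0.00463
  x term: (-0.5×0.0632)² = 0.001000
Total = 0.0177. Share from c = 0.0110/0.0177 = 0.624.

62.4%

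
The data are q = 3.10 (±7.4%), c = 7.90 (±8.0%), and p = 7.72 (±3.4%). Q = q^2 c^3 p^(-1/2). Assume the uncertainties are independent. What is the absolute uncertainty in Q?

Products/powers → add relative errors in quadrature, weighted by exponent:
  (2·δq/q)² = (2×0.0740)² = 0.0219;  (3·δc/c)² = (3×0.0800)² = 0.0576;  (−½·δp/p)² = (-0.5×0.0340)² = 0.000289
δQ/Q = √(0.0798) = 0.282
Q = 1710, so δQ = 0.282 × 1710 = 482.

482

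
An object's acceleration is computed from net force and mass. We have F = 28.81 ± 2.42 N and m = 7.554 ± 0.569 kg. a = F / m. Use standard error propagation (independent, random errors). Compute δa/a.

0.113

For a monomial a ∝ F, m^-1, fractional errors add in quadrature:
  (1·δF/F)² = (1×0.0840)² = 0.00706;  (-1·δm/m)² = (-1×0.0753)² = 0.00567
δa/a = √(0.0127) = 0.113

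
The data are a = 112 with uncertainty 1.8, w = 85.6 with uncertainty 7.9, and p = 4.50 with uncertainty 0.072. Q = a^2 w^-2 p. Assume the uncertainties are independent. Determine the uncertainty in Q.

For a monomial Q ∝ a^2, w^-2, p, fractional errors add in quadrature:
  (2·δa/a)² = (2×0.0161)² = 0.00103;  (-2·δw/w)² = (-2×0.0923)² = 0.0341;  (1·δp/p)² = (1×0.0160)² = 0.000256
δQ/Q = √(0.0354) = 0.188
Q = 7.70, so δQ = 0.188 × 7.70 = 1.45.

1.45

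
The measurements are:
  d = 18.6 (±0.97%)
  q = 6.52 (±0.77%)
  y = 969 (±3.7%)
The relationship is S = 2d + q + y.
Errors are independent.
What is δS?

Absolute uncertainties add in quadrature for a linear combination:
  (2·δd)² = 0.130;  (δq)² = 0.00252;  (δy)² = 1290
δS = √(1290) = 35.9

35.9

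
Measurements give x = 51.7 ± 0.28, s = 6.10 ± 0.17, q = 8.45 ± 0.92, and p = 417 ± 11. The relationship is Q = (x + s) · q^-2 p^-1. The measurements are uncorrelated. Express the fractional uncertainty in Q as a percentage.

Let u = x + s = 57.8. δu = √(δx² + δs²) = √(0.0784 + 0.0289) = 0.328, so δu/u = 0.00567.
Q is then a monomial in u, q, p:
δQ/Q = √((δu/u)² + (-2·δq/q)² + (-1·δp/p)²) = √(3.21e-05 + 0.0474 + 0.000696) = 0.219

21.9%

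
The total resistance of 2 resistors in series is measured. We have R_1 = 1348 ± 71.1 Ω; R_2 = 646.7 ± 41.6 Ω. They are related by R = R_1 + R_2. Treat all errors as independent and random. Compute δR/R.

Absolute uncertainties add in quadrature for a linear combination:
  (δR_1)² = 5060;  (δR_2)² = 1730
δR = √(6790) = 82.4 Ω
R = 1995 Ω, so δR/R = 82.4/1995 = 0.0413.

0.0413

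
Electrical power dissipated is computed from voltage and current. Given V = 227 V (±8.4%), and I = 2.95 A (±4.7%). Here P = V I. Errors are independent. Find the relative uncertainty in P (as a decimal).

0.0963

Since P is a product/quotient, work with relative uncertainties:
  (1·δV/V)² = (1×0.0840)² = 0.00706;  (1·δI/I)² = (1×0.0470)² = 0.00221
δP/P = √(0.00926) = 0.0963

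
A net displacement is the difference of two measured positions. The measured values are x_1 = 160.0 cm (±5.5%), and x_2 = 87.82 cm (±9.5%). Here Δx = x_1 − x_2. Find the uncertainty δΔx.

Sums and differences: (δΔx)² = Σ (cᵢ δxᵢ)².
  (δx_1)² = 77.4;  (δx_2)² = 69.6
δΔx = √(147) = 12.1 cm

12.1 cm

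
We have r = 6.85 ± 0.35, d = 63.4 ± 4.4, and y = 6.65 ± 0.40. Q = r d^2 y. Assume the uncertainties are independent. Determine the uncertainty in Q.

Since Q is a product/quotient, work with relative uncertainties:
  (1·δr/r)² = (1×0.0511)² = 0.00261;  (2·δd/d)² = (2×0.0694)² = 0.0193;  (1·δy/y)² = (1×0.0602)² = 0.00362
δQ/Q = √(0.0255) = 0.160
Q = 1.83e+05, so δQ = 0.160 × 1.83e+05 = 29200.

29200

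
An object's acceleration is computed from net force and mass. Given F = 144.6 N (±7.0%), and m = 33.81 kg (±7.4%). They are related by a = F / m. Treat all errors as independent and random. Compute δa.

0.436 m/s^2

Products/powers → add relative errors in quadrature, weighted by exponent:
  (1·δF/F)² = (1×0.0700)² = 0.00490;  (-1·δm/m)² = (-1×0.0740)² = 0.00548
δa/a = √(0.0104) = 0.102
a = 4.277 m/s^2, so δa = 0.102 × 4.277 = 0.436 m/s^2.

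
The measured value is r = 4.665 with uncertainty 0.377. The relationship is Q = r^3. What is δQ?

24.6

Q is a product of powers, so relative uncertainties combine in quadrature:
  (3·δr/r)² = (3×0.0808)² = 0.0588
δQ/Q = √(0.0588) = 0.242
Q = 101.5, so δQ = 0.242 × 101.5 = 24.6.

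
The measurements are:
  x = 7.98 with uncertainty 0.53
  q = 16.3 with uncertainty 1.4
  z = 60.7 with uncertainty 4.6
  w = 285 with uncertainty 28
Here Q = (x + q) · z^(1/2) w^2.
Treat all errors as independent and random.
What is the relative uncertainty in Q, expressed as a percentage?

Let u = x + q = 24.3. δu = √(δx² + δq²) = √(0.281 + 1.96) = 1.50, so δu/u = 0.0617.
Q is then a monomial in u, z, w:
δQ/Q = √((δu/u)² + (½·δz/z)² + (2·δw/w)²) = √(0.00380 + 0.00144 + 0.0386) = 0.209

20.9%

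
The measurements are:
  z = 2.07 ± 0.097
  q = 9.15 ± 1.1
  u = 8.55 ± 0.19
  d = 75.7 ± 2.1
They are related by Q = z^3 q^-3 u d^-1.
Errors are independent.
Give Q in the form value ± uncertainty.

0.00131 ± 0.000508

For a monomial Q ∝ z^3, q^-3, u, d^-1, fractional errors add in quadrature:
  (3·δz/z)² = (3×0.0469)² = 0.0198;  (-3·δq/q)² = (-3×0.120)² = 0.130;  (1·δu/u)² = (1×0.0222)² = 0.000494;  (-1·δd/d)² = (-1×0.0277)² = 0.000770
δQ/Q = √(0.151) = 0.389
Q = 0.00131, so δQ = 0.389 × 0.00131 = 0.000508.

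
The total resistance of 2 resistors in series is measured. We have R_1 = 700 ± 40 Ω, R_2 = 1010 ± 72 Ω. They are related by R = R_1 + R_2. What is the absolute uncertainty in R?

R is a linear combination, so absolute uncertainties add in quadrature:
  (δR_1)² = 1600;  (δR_2)² = 5180
δR = √(6780) = 82.4 Ω

82.4 Ω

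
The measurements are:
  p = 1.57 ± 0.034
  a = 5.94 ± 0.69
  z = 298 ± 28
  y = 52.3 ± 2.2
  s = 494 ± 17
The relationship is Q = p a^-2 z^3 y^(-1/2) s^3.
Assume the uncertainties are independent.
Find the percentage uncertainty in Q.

38.1%

Products/powers → add relative errors in quadrature, weighted by exponent:
  (1·δp/p)² = (1×0.0217)² = 0.000469;  (-2·δa/a)² = (-2×0.116)² = 0.0540;  (3·δz/z)² = (3×0.0940)² = 0.0795;  (−½·δy/y)² = (-0.5×0.0421)² = 0.000442;  (3·δs/s)² = (3×0.0344)² = 0.0107
δQ/Q = √(0.145) = 0.381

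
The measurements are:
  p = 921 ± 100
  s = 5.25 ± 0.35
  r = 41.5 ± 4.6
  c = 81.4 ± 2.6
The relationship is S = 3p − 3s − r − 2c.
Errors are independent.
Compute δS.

Absolute uncertainties add in quadrature for a linear combination:
  (3·δp)² = 90000;  (3·δs)² = 1.10;  (δr)² = 21.2;  (2·δc)² = 27.0
δS = √(90000) = 300

300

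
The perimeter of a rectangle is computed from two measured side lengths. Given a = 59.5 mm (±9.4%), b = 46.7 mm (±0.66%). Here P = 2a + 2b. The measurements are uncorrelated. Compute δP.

Each term contributes (cᵢ δxᵢ)² to (δP)²:
  (2·δa)² = 125;  (2·δb)² = 0.380
δP = √(126) = 11.2 mm

11.2 mm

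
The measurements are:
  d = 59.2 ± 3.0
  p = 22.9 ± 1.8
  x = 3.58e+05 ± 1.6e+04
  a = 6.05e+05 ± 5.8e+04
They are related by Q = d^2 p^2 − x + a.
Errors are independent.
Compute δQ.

3.49e+05

Let w = d^2·p^2 = 1.84e+06. δw/w = √((2·δd/d)² + (2·δp/p)²) = √(0.0103 + 0.0247) = 0.187, so δw = 3.44e+05.
Q = w − x + a: δQ = √(δw² + δx² + δa²) = √(1.18e+11 + 2.56e+08 + 3.36e+09) = 3.49e+05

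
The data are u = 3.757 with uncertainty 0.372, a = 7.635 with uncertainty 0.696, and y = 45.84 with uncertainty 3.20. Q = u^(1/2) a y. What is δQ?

Products/powers → add relative errors in quadrature, weighted by exponent:
  (½·δu/u)² = (0.5×0.0990)² = 0.00245;  (1·δa/a)² = (1×0.0912)² = 0.00831;  (1·δy/y)² = (1×0.0698)² = 0.00487
δQ/Q = √(0.0156) = 0.125
Q = 678.4, so δQ = 0.125 × 678.4 = 84.8.

84.8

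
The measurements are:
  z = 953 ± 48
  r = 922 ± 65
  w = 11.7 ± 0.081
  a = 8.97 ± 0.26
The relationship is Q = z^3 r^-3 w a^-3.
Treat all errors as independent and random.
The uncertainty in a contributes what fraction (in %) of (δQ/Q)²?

10.1%

(δQ/Q)² = (3·δz/z)² + (-3·δr/r)² + (1·δw/w)² + (-3·δa/a)²
  z term: (3×0.0504)² = 0.0228
  r term: (-3×0.0705)² = 0.0447
  w term: (1×0.00692)² = 4.79e-05
  a term: (-3×0.0290)² = 0.00756
Total = 0.0752. Share from a = 0.00756/0.0752 = 0.101.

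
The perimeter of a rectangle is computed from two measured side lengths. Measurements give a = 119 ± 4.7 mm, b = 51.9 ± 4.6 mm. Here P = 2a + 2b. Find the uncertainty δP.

Each term contributes (cᵢ δxᵢ)² to (δP)²:
  (2·δa)² = 88.4;  (2·δb)² = 84.6
δP = √(173) = 13.2 mm

13.2 mm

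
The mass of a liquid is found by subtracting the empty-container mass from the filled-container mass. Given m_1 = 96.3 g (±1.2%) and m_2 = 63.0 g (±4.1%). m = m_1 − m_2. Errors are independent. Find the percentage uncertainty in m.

For a sum/difference, combine absolute errors in quadrature:
  (δm_1)² = 1.34;  (δm_2)² = 6.67
δm = √(8.01) = 2.83 g
m = 33.3 g, so δm/m = 2.83/33.3 = 0.0850.

8.50%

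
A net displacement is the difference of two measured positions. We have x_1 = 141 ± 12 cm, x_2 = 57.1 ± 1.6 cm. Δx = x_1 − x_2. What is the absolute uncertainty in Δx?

12.1 cm

Sums and differences: (δΔx)² = Σ (cᵢ δxᵢ)².
  (δx_1)² = 144;  (δx_2)² = 2.56
δΔx = √(147) = 12.1 cm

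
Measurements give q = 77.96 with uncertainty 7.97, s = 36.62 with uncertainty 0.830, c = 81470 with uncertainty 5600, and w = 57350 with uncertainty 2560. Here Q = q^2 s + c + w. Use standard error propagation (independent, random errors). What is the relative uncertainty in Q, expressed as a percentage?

12.8%

Let p = q^2·s = 222600. δp/p = √((2·δq/q)² + (1·δs/s)²) = √(0.0418 + 0.000514) = 0.206, so δp = 45800.
Q = p + c + w: δQ = √(δp² + δc² + δw²) = √(2.1e+09 + 3.14e+07 + 6.55e+06) = 46200
Q = 361400, so δQ/Q = 46200/361400 = 0.128.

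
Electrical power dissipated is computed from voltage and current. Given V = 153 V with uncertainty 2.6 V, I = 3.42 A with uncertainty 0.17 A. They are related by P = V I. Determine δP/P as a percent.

Relative error in a monomial: (δP/P)² = Σ (nᵢ · δxᵢ/xᵢ)².
  (1·δV/V)² = (1×0.0170)² = 0.000289;  (1·δI/I)² = (1×0.0497)² = 0.00247
δP/P = √(0.00276) = 0.0525

5.25%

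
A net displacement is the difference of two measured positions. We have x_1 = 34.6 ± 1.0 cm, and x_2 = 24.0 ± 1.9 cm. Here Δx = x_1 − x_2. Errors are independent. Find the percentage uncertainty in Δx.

Sums and differences: (δΔx)² = Σ (cᵢ δxᵢ)².
  (δx_1)² = 1.00;  (δx_2)² = 3.61
δΔx = √(4.61) = 2.15 cm
Δx = 10.6 cm, so δΔx/Δx = 2.15/10.6 = 0.203.

20.3%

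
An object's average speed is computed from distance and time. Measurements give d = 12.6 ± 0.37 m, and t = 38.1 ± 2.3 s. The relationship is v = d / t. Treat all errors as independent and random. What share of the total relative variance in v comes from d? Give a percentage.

(δv/v)² = (1·δd/d)² + (-1·δt/t)²
  d term: (1×0.0294)² = 0.000862
  t term: (-1×0.0604)² = 0.00364
Total = 0.00451. Share from d = 0.000862/0.00451 = 0.191.

19.1%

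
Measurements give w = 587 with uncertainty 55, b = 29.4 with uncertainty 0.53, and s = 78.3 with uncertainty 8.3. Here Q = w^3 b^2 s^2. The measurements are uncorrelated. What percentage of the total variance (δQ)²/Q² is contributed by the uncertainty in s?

(δQ/Q)² = (3·δw/w)² + (2·δb/b)² + (2·δs/s)²
  w term: (3×0.0937)² = 0.0790
  b term: (2×0.0180)² = 0.00130
  s term: (2×0.106)² = 0.0449
Total = 0.125. Share from s = 0.0449/0.125 = 0.359.

35.9%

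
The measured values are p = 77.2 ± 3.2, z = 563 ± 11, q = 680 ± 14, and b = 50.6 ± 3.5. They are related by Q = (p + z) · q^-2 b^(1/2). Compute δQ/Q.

0.0567

Let u = p + z = 640. δu = √(δp² + δz²) = √(10.2 + 121) = 11.5, so δu/u = 0.0179.
Q is then a monomial in u, q, b:
δQ/Q = √((δu/u)² + (-2·δq/q)² + (½·δb/b)²) = √(0.000320 + 0.00170 + 0.00120) = 0.0567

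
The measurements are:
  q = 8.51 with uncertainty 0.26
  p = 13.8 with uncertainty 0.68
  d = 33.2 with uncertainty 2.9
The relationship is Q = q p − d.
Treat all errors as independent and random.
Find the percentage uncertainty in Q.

8.79%

Let w = q·p = 117. δw/w = √((1·δq/q)² + (1·δp/p)²) = √(0.000933 + 0.00243) = 0.0580, so δw = 6.81.
Q = w − d: δQ = √(δw² + δd²) = √(46.4 + 8.41) = 7.40
Q = 84.2, so δQ/Q = 7.40/84.2 = 0.0879.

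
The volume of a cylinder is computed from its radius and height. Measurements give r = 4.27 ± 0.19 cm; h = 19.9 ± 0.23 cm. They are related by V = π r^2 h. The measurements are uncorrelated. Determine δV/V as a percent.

8.97%

V is a product of powers, so relative uncertainties combine in quadrature:
  (2·δr/r)² = (2×0.0445)² = 0.00792;  (1·δh/h)² = (1×0.0116)² = 0.000134
δV/V = √(0.00805) = 0.0897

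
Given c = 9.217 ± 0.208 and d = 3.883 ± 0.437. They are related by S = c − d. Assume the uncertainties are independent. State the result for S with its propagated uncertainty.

5.334 ± 0.484

Absolute uncertainties add in quadrature for a linear combination:
  (δc)² = 0.0433;  (δd)² = 0.191
δS = √(0.234) = 0.484
S = 5.334.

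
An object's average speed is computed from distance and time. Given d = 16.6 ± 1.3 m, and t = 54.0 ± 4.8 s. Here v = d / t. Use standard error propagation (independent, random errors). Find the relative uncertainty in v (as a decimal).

For a monomial v ∝ d, t^-1, fractional errors add in quadrature:
  (1·δd/d)² = (1×0.0783)² = 0.00613;  (-1·δt/t)² = (-1×0.0889)² = 0.00790
δv/v = √(0.0140) = 0.118

0.118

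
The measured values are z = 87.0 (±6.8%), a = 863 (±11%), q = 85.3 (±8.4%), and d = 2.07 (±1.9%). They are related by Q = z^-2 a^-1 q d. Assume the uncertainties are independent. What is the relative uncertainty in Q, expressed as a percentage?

Relative error in a monomial: (δQ/Q)² = Σ (nᵢ · δxᵢ/xᵢ)².
  (-2·δz/z)² = (-2×0.0680)² = 0.0185;  (-1·δa/a)² = (-1×0.110)² = 0.0121;  (1·δq/q)² = (1×0.0840)² = 0.00706;  (1·δd/d)² = (1×0.0190)² = 0.000361
δQ/Q = √(0.0380) = 0.195

19.5%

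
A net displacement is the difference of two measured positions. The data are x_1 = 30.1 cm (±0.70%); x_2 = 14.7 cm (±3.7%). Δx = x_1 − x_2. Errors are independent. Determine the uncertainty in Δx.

0.583 cm

Each term contributes (cᵢ δxᵢ)² to (δΔx)²:
  (δx_1)² = 0.0444;  (δx_2)² = 0.296
δΔx = √(0.340) = 0.583 cm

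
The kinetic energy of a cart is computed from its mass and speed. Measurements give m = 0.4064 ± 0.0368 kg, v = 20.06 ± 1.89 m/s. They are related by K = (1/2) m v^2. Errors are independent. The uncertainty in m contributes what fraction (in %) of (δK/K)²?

(δK/K)² = (1·δm/m)² + (2·δv/v)²
  m term: (1×0.0906)² = 0.00820
  v term: (2×0.0942)² = 0.0355
Total = 0.0437. Share from m = 0.00820/0.0437 = 0.188.

18.8%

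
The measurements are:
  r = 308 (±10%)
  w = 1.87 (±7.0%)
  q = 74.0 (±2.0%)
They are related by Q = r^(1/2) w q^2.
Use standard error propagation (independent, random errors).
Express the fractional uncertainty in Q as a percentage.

9.49%

Q is a product of powers, so relative uncertainties combine in quadrature:
  (½·δr/r)² = (0.5×0.100)² = 0.00250;  (1·δw/w)² = (1×0.0700)² = 0.00490;  (2·δq/q)² = (2×0.0200)² = 0.00160
δQ/Q = √(0.00900) = 0.0949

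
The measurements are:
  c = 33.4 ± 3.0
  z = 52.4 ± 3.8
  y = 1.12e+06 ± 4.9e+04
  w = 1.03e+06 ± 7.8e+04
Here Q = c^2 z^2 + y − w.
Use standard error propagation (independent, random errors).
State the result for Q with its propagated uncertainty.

Let p = c^2·z^2 = 3.06e+06. δp/p = √((2·δc/c)² + (2·δz/z)²) = √(0.0323 + 0.0210) = 0.231, so δp = 7.07e+05.
Q = p + y − w: δQ = √(δp² + δy² + δw²) = √(5e+11 + 2.4e+09 + 6.08e+09) = 7.13e+05
Q = 3.15e+06.

(3.15 ± 0.713) × 10^6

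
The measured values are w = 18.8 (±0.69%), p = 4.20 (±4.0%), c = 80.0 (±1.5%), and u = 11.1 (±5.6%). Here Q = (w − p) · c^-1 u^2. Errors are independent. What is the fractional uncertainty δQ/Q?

Let h = w − p = 14.6. δh = √(δw² + δp²) = √(0.0168 + 0.0282) = 0.212, so δh/h = 0.0145.
Q is then a monomial in h, c, u:
δQ/Q = √((δh/h)² + (-1·δc/c)² + (2·δu/u)²) = √(0.000211 + 0.000225 + 0.0125) = 0.114

0.114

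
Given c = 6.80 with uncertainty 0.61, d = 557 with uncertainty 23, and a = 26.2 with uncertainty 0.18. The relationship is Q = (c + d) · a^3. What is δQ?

Let u = c + d = 564. δu = √(δc² + δd²) = √(0.372 + 529) = 23.0, so δu/u = 0.0408.
Q is then a monomial in u, a:
δQ/Q = √((δu/u)² + (3·δa/a)²) = √(0.00167 + 0.000425) = 0.0457
Q = 1.01e+07, so δQ = 0.0457 × 1.01e+07 = 4.64e+05.

4.64e+05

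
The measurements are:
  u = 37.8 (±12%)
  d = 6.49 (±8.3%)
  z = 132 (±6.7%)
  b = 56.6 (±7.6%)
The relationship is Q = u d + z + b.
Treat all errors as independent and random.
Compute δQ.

37.1

Let p = u·d = 245. δp/p = √((1·δu/u)² + (1·δd/d)²) = √(0.0144 + 0.00689) = 0.146, so δp = 35.8.
Q = p + z + b: δQ = √(δp² + δz² + δb²) = √(1280 + 78.2 + 18.5) = 37.1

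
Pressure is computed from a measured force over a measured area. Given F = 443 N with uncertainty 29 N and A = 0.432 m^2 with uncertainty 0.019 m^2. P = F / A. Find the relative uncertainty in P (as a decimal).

For a monomial P ∝ F, A^-1, fractional errors add in quadrature:
  (1·δF/F)² = (1×0.0655)² = 0.00429;  (-1·δA/A)² = (-1×0.0440)² = 0.00193
δP/P = √(0.00622) = 0.0789

0.0789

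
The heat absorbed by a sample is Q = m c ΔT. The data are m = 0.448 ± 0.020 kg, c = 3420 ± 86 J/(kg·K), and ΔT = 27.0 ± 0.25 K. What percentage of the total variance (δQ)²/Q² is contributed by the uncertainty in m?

(δQ/Q)² = (1·δm/m)² + (1·δc/c)² + (1·δΔT/ΔT)²
  m term: (1×0.0446)² = 0.00199
  c term: (1×0.0251)² = 0.000632
  ΔT term: (1×0.00926)² = 8.57e-05
Total = 0.00271. Share from m = 0.00199/0.00271 = 0.735.

73.5%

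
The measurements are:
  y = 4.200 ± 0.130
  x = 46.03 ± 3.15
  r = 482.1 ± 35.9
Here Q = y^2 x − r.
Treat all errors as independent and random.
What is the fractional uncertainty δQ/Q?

Let p = y^2·x = 812.0. δp/p = √((2·δy/y)² + (1·δx/x)²) = √(0.00383 + 0.00468) = 0.0923, so δp = 74.9.
Q = p − r: δQ = √(δp² + δr²) = √(5610 + 1290) = 83.1
Q = 329.9, so δQ/Q = 83.1/329.9 = 0.252.

0.252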